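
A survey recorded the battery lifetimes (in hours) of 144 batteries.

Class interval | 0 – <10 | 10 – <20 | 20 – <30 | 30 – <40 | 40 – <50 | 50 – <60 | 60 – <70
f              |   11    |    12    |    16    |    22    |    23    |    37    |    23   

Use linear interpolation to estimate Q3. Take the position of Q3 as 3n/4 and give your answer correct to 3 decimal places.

Cumulative frequencies: 11, 23, 39, 61, 84, 121, 144
n = 144; position = 3n/4 = 108.
This falls in the class 50 – <60: L = 50, F = 84, f = 37, h = 10.
Upper quartile ≈ 50 + ((108 − 84) / 37) × 10 = 56.4865

56.486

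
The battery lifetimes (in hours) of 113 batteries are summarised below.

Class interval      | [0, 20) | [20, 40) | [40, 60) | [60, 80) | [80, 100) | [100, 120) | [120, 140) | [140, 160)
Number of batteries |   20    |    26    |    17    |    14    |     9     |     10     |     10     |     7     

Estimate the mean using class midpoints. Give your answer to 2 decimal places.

62.57

Midpoints: 10, 30, 50, 70, 90, 110, 130, 150
Σfm = 20×10 + 26×30 + 17×50 + 14×70 + 9×90 + 10×110 + 10×130 + 7×150 = 7070
n = Σf = 113
Mean = 7070 / 113 = 62.5664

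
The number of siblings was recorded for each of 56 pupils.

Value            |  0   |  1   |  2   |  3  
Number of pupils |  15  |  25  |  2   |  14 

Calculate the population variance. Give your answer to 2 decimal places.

1.23

Values: 0, 1, 2, 3
n = 56, Σfx = 71, mean = 1.2679
Σfx² = 159
Σf(x − x̄)² = Σfx² − (Σfx)²/n = 159 − 71²/56 = 68.9821
Population variance = 68.9821 / 56 = 1.2318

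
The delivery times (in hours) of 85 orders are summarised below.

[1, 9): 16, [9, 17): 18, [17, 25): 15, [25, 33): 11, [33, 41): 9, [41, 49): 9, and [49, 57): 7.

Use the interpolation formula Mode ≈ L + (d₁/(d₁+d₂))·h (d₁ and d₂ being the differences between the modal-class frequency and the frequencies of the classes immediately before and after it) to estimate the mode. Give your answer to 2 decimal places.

12.20

Modal class: [9, 17) (highest frequency 18).
d₁ = 18 − 16 = 2, d₂ = 18 − 15 = 3
Mode ≈ 9 + (2/(2+3)) × 8 = 9 + 3.2000 = 12.2000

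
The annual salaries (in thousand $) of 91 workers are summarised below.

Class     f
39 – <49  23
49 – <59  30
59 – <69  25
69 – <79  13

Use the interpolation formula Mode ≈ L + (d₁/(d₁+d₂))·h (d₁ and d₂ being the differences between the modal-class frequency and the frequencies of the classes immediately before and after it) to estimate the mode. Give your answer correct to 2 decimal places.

54.83

Modal class: 49 – <59 (highest frequency 30).
d₁ = 30 − 23 = 7, d₂ = 30 − 25 = 5
Mode ≈ 49 + (7/(7+5)) × 10 = 49 + 5.8333 = 54.8333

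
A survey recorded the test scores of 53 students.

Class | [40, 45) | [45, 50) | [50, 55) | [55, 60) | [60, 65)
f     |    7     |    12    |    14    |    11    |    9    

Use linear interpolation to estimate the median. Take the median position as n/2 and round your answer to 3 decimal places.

52.679

Cumulative frequencies: 7, 19, 33, 44, 53
n = 53; position = n/2 = 26.5.
This falls in the class [50, 55): L = 50, F = 19, f = 14, h = 5.
Median ≈ 50 + ((26.5 − 19) / 14) × 5 = 52.6786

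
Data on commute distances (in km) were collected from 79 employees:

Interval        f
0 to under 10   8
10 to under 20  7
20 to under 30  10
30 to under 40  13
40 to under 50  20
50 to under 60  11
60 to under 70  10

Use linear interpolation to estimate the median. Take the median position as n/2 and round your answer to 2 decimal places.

40.75

Cumulative frequencies: 8, 15, 25, 38, 58, 69, 79
n = 79; position = n/2 = 39.5.
This falls in the class 40 to under 50: L = 40, F = 38, f = 20, h = 10.
Median ≈ 40 + ((39.5 − 38) / 20) × 10 = 40.7500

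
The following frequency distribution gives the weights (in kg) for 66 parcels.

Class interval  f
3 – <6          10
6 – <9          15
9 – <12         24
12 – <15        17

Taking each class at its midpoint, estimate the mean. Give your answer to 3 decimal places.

Midpoints: 4.5, 7.5, 10.5, 13.5
Σfm = 10×4.5 + 15×7.5 + 24×10.5 + 17×13.5 = 639
n = Σf = 66
Mean = 639 / 66 = 9.6818

9.682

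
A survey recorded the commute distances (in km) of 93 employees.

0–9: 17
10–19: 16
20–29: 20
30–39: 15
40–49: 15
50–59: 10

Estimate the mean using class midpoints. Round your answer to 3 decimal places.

Midpoints: 4.5, 14.5, 24.5, 34.5, 44.5, 54.5
Σfm = 17×4.5 + 16×14.5 + 20×24.5 + 15×34.5 + 15×44.5 + 10×54.5 = 2528.5
n = Σf = 93
Mean = 2528.5 / 93 = 27.1882

27.188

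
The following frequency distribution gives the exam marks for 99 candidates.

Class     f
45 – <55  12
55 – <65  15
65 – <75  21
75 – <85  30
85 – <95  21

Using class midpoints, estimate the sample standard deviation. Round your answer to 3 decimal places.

Midpoints: 50, 60, 70, 80, 90
n = 99, Σfm = 7260, mean = 73.3333
Σfm² = 549000
Σf(m − x̄)² = Σfm² − (Σfm)²/n = 549000 − 7260²/99 = 16600.0000
Sample variance = 16600.0000 / 98 = 169.3878
Standard deviation = √169.3878 = 13.0149

13.015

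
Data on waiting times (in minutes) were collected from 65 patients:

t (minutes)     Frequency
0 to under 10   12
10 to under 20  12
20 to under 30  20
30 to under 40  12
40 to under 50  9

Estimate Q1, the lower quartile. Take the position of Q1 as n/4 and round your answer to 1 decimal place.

13.5

Cumulative frequencies: 12, 24, 44, 56, 65
n = 65; position = n/4 = 16.25.
This falls in the class 10 to under 20: L = 10, F = 12, f = 12, h = 10.
Lower quartile ≈ 10 + ((16.25 − 12) / 12) × 10 = 13.5417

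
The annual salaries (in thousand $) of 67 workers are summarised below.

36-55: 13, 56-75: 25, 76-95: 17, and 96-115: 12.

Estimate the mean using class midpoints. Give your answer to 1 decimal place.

Midpoints: 45.5, 65.5, 85.5, 105.5
Σfm = 13×45.5 + 25×65.5 + 17×85.5 + 12×105.5 = 4948.5
n = Σf = 67
Mean = 4948.5 / 67 = 73.8582

73.9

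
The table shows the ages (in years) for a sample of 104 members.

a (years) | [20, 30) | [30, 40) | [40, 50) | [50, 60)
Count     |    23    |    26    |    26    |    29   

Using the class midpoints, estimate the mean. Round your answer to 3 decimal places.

Midpoints: 25, 35, 45, 55
Σfm = 23×25 + 26×35 + 26×45 + 29×55 = 4250
n = Σf = 104
Mean = 4250 / 104 = 40.8654

40.865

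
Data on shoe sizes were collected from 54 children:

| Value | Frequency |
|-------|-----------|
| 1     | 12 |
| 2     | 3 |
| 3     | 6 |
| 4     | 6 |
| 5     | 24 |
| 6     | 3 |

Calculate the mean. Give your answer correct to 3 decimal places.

3.667

Values: 1, 2, 3, 4, 5, 6
Σfx = 12×1 + 3×2 + 6×3 + 6×4 + 24×5 + 3×6 = 198
n = Σf = 54
Mean = 198 / 54 = 3.6667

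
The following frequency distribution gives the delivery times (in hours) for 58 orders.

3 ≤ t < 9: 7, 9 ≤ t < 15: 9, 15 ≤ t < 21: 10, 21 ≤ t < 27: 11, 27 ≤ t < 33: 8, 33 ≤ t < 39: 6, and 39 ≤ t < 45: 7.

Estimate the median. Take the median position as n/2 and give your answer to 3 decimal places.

Cumulative frequencies: 7, 16, 26, 37, 45, 51, 58
n = 58; position = n/2 = 29.
This falls in the class 21 ≤ t < 27: L = 21, F = 26, f = 11, h = 6.
Median ≈ 21 + ((29 − 26) / 11) × 6 = 22.6364

22.636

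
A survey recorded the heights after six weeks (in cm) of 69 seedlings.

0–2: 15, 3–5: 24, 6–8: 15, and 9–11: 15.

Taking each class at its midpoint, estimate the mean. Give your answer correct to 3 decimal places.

Midpoints: 1, 4, 7, 10
Σfm = 15×1 + 24×4 + 15×7 + 15×10 = 366
n = Σf = 69
Mean = 366 / 69 = 5.3043

5.304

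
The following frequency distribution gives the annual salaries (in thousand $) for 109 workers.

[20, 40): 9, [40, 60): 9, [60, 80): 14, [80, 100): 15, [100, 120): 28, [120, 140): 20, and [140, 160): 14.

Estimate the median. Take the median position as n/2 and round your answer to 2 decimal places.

Cumulative frequencies: 9, 18, 32, 47, 75, 95, 109
n = 109; position = n/2 = 54.5.
This falls in the class [100, 120): L = 100, F = 47, f = 28, h = 20.
Median ≈ 100 + ((54.5 − 47) / 28) × 20 = 105.3571

105.36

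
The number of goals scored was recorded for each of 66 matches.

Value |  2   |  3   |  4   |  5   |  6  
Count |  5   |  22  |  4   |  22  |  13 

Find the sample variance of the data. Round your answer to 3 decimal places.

Values: 2, 3, 4, 5, 6
n = 66, Σfx = 280, mean = 4.2424
Σfx² = 1300
Σf(x − x̄)² = Σfx² − (Σfx)²/n = 1300 − 280²/66 = 112.1212
Sample variance = 112.1212 / 65 = 1.7249

1.725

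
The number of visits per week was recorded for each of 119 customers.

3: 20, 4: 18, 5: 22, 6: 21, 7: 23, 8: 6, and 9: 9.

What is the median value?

5

Cumulative frequencies: 20, 38, 60, 81, 104, 110, 119
n = 119, so the median is the value in position (n+1)/2 = 60.
Position 60 falls at value 5.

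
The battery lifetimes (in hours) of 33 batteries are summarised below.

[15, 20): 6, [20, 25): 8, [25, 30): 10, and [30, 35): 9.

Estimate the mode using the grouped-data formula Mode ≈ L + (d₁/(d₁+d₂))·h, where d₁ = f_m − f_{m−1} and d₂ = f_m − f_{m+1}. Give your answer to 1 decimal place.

28.3

Modal class: [25, 30) (highest frequency 10).
d₁ = 10 − 8 = 2, d₂ = 10 − 9 = 1
Mode ≈ 25 + (2/(2+1)) × 5 = 25 + 3.3333 = 28.3333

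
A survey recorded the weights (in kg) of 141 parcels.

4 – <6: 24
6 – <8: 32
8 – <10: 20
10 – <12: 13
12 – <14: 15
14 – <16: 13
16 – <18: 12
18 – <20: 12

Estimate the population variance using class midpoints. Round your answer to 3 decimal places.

20.544

Midpoints: 5, 7, 9, 11, 13, 15, 17, 19
n = 141, Σfm = 1489, mean = 10.5603
Σfm² = 18621
Σf(m − x̄)² = Σfm² − (Σfm)²/n = 18621 − 1489²/141 = 2896.7376
Population variance = 2896.7376 / 141 = 20.5442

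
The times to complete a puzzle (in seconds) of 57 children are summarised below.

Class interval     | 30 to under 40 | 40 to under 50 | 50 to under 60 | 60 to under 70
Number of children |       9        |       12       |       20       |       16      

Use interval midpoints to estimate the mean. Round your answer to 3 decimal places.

52.544

Midpoints: 35, 45, 55, 65
Σfm = 9×35 + 12×45 + 20×55 + 16×65 = 2995
n = Σf = 57
Mean = 2995 / 57 = 52.5439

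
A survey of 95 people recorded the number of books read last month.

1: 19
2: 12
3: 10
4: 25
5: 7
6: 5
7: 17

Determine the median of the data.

4

Cumulative frequencies: 19, 31, 41, 66, 73, 78, 95
n = 95, so the median is the value in position (n+1)/2 = 48.
Position 48 falls at value 4.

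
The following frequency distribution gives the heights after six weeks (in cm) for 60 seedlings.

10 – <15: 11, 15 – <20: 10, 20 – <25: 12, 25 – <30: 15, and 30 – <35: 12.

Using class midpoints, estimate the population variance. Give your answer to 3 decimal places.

Midpoints: 12.5, 17.5, 22.5, 27.5, 32.5
n = 60, Σfm = 1385, mean = 23.0833
Σfm² = 34875
Σf(m − x̄)² = Σfm² − (Σfm)²/n = 34875 − 1385²/60 = 2904.5833
Population variance = 2904.5833 / 60 = 48.4097

48.410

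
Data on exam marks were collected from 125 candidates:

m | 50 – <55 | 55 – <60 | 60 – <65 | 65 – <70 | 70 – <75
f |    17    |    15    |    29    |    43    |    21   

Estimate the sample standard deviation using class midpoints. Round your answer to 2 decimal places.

Midpoints: 52.5, 57.5, 62.5, 67.5, 72.5
n = 125, Σfm = 7992.5, mean = 63.9400
Σfm² = 516031.25
Σf(m − x̄)² = Σfm² − (Σfm)²/n = 516031.25 − 7992.5²/125 = 4990.8000
Sample variance = 4990.8000 / 124 = 40.2484
Standard deviation = √40.2484 = 6.3442

6.34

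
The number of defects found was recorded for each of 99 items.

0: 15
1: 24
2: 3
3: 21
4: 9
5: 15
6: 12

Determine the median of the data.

3

Cumulative frequencies: 15, 39, 42, 63, 72, 87, 99
n = 99, so the median is the value in position (n+1)/2 = 50.
Position 50 falls at value 3.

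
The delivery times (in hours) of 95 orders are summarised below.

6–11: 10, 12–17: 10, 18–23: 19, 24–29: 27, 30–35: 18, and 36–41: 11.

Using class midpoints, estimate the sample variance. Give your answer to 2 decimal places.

Midpoints: 8.5, 14.5, 20.5, 26.5, 32.5, 38.5
n = 95, Σfm = 2343.5, mean = 24.6684
Σfm² = 65087.75
Σf(m − x̄)² = Σfm² − (Σfm)²/n = 65087.75 − 2343.5²/95 = 7277.3053
Sample variance = 7277.3053 / 94 = 77.4181

77.42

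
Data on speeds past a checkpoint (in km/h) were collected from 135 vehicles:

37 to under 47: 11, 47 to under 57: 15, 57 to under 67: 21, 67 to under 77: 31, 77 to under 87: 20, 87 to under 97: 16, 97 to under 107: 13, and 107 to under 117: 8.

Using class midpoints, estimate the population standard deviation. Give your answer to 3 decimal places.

19.201

Midpoints: 42, 52, 62, 72, 82, 92, 102, 112
n = 135, Σfm = 10110, mean = 74.8889
Σfm² = 806900
Σf(m − x̄)² = Σfm² − (Σfm)²/n = 806900 − 10110²/135 = 49773.3333
Population variance = 49773.3333 / 135 = 368.6914
Standard deviation = √368.6914 = 19.2013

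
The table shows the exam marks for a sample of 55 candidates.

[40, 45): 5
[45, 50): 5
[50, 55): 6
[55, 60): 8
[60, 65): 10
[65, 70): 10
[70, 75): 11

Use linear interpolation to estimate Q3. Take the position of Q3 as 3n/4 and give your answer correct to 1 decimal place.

68.6

Cumulative frequencies: 5, 10, 16, 24, 34, 44, 55
n = 55; position = 3n/4 = 41.25.
This falls in the class [65, 70): L = 65, F = 34, f = 10, h = 5.
Upper quartile ≈ 65 + ((41.25 − 34) / 10) × 5 = 68.6250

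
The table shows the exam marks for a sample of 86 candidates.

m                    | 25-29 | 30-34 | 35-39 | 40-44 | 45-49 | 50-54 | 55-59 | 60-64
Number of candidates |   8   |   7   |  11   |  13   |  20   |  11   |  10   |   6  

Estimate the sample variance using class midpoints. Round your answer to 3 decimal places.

98.622

Midpoints: 27, 32, 37, 42, 47, 52, 57, 62
n = 86, Σfm = 3847, mean = 44.7326
Σfm² = 180469
Σf(m − x̄)² = Σfm² − (Σfm)²/n = 180469 − 3847²/86 = 8382.8488
Sample variance = 8382.8488 / 85 = 98.6218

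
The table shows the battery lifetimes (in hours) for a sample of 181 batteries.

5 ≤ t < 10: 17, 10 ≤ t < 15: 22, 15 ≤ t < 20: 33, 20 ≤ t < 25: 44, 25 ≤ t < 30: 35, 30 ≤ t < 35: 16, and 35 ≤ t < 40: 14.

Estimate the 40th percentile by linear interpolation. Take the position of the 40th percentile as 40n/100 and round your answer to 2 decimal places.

20.05

Cumulative frequencies: 17, 39, 72, 116, 151, 167, 181
n = 181; position = 40n/100 = 72.4.
This falls in the class 20 ≤ t < 25: L = 20, F = 72, f = 44, h = 5.
40th percentile ≈ 20 + ((72.4 − 72) / 44) × 5 = 20.0455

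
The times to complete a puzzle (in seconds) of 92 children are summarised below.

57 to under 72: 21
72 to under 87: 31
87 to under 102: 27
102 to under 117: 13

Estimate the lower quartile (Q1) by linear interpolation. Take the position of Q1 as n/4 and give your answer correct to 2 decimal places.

72.97

Cumulative frequencies: 21, 52, 79, 92
n = 92; position = n/4 = 23.
This falls in the class 72 to under 87: L = 72, F = 21, f = 31, h = 15.
Lower quartile ≈ 72 + ((23 − 21) / 31) × 15 = 72.9677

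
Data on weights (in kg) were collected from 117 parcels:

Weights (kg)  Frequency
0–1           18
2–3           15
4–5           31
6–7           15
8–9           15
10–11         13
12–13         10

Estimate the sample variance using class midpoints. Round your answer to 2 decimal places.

Midpoints: 0.5, 2.5, 4.5, 6.5, 8.5, 10.5, 12.5
n = 117, Σfm = 672.5, mean = 5.7479
Σfm² = 5439.25
Σf(m − x̄)² = Σfm² − (Σfm)²/n = 5439.25 − 672.5²/117 = 1573.8120
Sample variance = 1573.8120 / 116 = 13.5673

13.57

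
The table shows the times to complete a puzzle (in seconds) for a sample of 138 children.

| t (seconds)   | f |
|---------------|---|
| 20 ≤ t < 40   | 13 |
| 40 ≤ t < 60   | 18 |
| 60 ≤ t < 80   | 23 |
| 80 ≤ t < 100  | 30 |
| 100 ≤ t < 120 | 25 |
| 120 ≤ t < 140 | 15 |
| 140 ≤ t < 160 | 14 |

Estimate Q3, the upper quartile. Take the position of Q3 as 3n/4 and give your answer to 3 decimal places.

Cumulative frequencies: 13, 31, 54, 84, 109, 124, 138
n = 138; position = 3n/4 = 103.5.
This falls in the class 100 ≤ t < 120: L = 100, F = 84, f = 25, h = 20.
Upper quartile ≈ 100 + ((103.5 − 84) / 25) × 20 = 115.6000

115.600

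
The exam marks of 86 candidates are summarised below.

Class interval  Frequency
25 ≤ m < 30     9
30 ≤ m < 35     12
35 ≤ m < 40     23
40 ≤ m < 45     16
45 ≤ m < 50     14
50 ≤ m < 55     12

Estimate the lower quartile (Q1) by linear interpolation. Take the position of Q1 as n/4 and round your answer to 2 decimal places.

35.11

Cumulative frequencies: 9, 21, 44, 60, 74, 86
n = 86; position = n/4 = 21.5.
This falls in the class 35 ≤ m < 40: L = 35, F = 21, f = 23, h = 5.
Lower quartile ≈ 35 + ((21.5 − 21) / 23) × 5 = 35.1087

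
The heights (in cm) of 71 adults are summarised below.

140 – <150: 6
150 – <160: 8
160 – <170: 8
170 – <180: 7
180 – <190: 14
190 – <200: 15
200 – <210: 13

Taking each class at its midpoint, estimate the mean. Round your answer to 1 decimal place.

180.8

Midpoints: 145, 155, 165, 175, 185, 195, 205
Σfm = 6×145 + 8×155 + 8×165 + 7×175 + 14×185 + 15×195 + 13×205 = 12835
n = Σf = 71
Mean = 12835 / 71 = 180.7746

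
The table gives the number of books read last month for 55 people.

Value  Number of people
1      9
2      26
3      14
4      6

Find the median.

2

Cumulative frequencies: 9, 35, 49, 55
n = 55, so the median is the value in position (n+1)/2 = 28.
Position 28 falls at value 2.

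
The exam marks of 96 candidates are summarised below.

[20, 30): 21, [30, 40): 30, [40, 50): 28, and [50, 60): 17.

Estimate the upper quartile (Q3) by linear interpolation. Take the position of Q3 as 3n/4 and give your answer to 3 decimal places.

Cumulative frequencies: 21, 51, 79, 96
n = 96; position = 3n/4 = 72.
This falls in the class [40, 50): L = 40, F = 51, f = 28, h = 10.
Upper quartile ≈ 40 + ((72 − 51) / 28) × 10 = 47.5000

47.500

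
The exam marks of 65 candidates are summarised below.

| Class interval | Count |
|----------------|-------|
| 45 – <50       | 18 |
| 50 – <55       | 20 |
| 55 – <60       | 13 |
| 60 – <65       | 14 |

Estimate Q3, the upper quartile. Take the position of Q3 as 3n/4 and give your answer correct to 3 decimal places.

59.135

Cumulative frequencies: 18, 38, 51, 65
n = 65; position = 3n/4 = 48.75.
This falls in the class 55 – <60: L = 55, F = 38, f = 13, h = 5.
Upper quartile ≈ 55 + ((48.75 − 38) / 13) × 5 = 59.1346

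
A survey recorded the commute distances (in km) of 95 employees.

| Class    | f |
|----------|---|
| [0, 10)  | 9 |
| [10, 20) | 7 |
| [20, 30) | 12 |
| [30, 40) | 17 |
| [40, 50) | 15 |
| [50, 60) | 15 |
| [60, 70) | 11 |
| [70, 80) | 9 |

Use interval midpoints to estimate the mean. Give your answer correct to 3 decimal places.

Midpoints: 5, 15, 25, 35, 45, 55, 65, 75
Σfm = 9×5 + 7×15 + 12×25 + 17×35 + 15×45 + 15×55 + 11×65 + 9×75 = 3935
n = Σf = 95
Mean = 3935 / 95 = 41.4211

41.421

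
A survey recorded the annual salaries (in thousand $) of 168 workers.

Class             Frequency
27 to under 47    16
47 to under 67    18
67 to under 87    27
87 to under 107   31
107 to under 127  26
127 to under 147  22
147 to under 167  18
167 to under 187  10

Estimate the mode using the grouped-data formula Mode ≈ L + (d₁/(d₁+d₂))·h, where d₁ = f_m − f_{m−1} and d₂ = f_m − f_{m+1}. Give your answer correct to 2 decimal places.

95.89

Modal class: 87 to under 107 (highest frequency 31).
d₁ = 31 − 27 = 4, d₂ = 31 − 26 = 5
Mode ≈ 87 + (4/(4+5)) × 20 = 87 + 8.8889 = 95.8889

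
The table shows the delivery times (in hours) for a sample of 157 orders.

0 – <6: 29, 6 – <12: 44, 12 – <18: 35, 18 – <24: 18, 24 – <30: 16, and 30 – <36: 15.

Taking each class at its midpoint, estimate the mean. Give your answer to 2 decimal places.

14.73

Midpoints: 3, 9, 15, 21, 27, 33
Σfm = 29×3 + 44×9 + 35×15 + 18×21 + 16×27 + 15×33 = 2313
n = Σf = 157
Mean = 2313 / 157 = 14.7325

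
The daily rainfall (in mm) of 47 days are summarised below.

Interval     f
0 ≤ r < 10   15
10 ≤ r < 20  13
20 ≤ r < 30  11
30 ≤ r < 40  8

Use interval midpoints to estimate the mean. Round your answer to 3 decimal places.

Midpoints: 5, 15, 25, 35
Σfm = 15×5 + 13×15 + 11×25 + 8×35 = 825
n = Σf = 47
Mean = 825 / 47 = 17.5532

17.553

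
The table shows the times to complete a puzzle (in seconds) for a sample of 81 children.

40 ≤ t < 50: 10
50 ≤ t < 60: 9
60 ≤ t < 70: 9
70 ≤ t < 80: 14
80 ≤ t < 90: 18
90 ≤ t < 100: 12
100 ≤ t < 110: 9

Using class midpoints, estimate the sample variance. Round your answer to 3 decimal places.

350.278

Midpoints: 45, 55, 65, 75, 85, 95, 105
n = 81, Σfm = 6195, mean = 76.4815
Σfm² = 501825
Σf(m − x̄)² = Σfm² − (Σfm)²/n = 501825 − 6195²/81 = 28022.2222
Sample variance = 28022.2222 / 80 = 350.2778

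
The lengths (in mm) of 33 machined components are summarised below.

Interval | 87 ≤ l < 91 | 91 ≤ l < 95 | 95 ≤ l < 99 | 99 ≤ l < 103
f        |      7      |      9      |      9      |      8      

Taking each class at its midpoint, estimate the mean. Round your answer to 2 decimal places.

95.18

Midpoints: 89, 93, 97, 101
Σfm = 7×89 + 9×93 + 9×97 + 8×101 = 3141
n = Σf = 33
Mean = 3141 / 33 = 95.1818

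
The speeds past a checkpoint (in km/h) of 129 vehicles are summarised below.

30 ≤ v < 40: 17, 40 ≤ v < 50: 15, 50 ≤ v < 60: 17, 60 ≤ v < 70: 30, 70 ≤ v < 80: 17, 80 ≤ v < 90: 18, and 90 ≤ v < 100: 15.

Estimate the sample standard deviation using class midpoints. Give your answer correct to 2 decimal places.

18.83

Midpoints: 35, 45, 55, 65, 75, 85, 95
n = 129, Σfm = 8385, mean = 65.0000
Σfm² = 590425
Σf(m − x̄)² = Σfm² − (Σfm)²/n = 590425 − 8385²/129 = 45400.0000
Sample variance = 45400.0000 / 128 = 354.6875
Standard deviation = √354.6875 = 18.8331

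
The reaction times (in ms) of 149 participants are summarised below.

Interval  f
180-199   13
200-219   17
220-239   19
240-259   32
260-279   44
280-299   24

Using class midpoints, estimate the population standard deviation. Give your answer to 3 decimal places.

30.389

Midpoints: 189.5, 209.5, 229.5, 249.5, 269.5, 289.5
n = 149, Σfm = 37175.5, mean = 249.5000
Σfm² = 9412887.25
Σf(m − x̄)² = Σfm² − (Σfm)²/n = 9412887.25 − 37175.5²/149 = 137600.0000
Population variance = 137600.0000 / 149 = 923.4899
Standard deviation = √923.4899 = 30.3890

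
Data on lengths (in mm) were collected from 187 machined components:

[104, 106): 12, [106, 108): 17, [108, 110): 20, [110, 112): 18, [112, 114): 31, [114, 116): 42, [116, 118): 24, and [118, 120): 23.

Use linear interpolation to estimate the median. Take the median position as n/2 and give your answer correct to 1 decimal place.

113.7

Cumulative frequencies: 12, 29, 49, 67, 98, 140, 164, 187
n = 187; position = n/2 = 93.5.
This falls in the class [112, 114): L = 112, F = 67, f = 31, h = 2.
Median ≈ 112 + ((93.5 − 67) / 31) × 2 = 113.7097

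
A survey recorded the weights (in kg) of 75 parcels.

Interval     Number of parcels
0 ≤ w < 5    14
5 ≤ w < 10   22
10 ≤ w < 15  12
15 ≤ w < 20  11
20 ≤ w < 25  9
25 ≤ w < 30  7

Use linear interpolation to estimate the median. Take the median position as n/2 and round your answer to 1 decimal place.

Cumulative frequencies: 14, 36, 48, 59, 68, 75
n = 75; position = n/2 = 37.5.
This falls in the class 10 ≤ w < 15: L = 10, F = 36, f = 12, h = 5.
Median ≈ 10 + ((37.5 − 36) / 12) × 5 = 10.6250

10.6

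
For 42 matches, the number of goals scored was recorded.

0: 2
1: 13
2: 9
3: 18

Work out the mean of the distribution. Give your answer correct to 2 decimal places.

Values: 0, 1, 2, 3
Σfx = 2×0 + 13×1 + 9×2 + 18×3 = 85
n = Σf = 42
Mean = 85 / 42 = 2.0238

2.02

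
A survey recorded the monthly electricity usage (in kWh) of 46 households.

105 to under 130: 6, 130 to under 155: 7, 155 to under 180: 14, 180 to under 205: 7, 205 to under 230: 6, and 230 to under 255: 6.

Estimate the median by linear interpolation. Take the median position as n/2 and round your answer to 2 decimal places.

Cumulative frequencies: 6, 13, 27, 34, 40, 46
n = 46; position = n/2 = 23.
This falls in the class 155 to under 180: L = 155, F = 13, f = 14, h = 25.
Median ≈ 155 + ((23 − 13) / 14) × 25 = 172.8571

172.86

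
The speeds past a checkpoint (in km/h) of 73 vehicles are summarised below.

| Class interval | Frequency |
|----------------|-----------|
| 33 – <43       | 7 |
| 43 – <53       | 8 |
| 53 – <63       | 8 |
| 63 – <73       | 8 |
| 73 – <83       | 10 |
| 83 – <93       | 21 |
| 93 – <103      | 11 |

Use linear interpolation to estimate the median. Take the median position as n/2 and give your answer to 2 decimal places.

Cumulative frequencies: 7, 15, 23, 31, 41, 62, 73
n = 73; position = n/2 = 36.5.
This falls in the class 73 – <83: L = 73, F = 31, f = 10, h = 10.
Median ≈ 73 + ((36.5 − 31) / 10) × 10 = 78.5000

78.50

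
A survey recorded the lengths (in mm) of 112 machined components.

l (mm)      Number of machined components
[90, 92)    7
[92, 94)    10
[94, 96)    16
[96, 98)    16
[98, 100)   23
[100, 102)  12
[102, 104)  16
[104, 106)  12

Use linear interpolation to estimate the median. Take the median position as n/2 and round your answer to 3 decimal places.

98.609

Cumulative frequencies: 7, 17, 33, 49, 72, 84, 100, 112
n = 112; position = n/2 = 56.
This falls in the class [98, 100): L = 98, F = 49, f = 23, h = 2.
Median ≈ 98 + ((56 − 49) / 23) × 2 = 98.6087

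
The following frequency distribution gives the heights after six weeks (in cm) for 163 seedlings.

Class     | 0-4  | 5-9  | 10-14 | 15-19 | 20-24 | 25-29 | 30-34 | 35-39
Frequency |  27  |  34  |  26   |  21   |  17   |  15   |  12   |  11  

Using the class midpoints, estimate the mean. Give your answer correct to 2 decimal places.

Midpoints: 2, 7, 12, 17, 22, 27, 32, 37
Σfm = 27×2 + 34×7 + 26×12 + 21×17 + 17×22 + 15×27 + 12×32 + 11×37 = 2531
n = Σf = 163
Mean = 2531 / 163 = 15.5276

15.53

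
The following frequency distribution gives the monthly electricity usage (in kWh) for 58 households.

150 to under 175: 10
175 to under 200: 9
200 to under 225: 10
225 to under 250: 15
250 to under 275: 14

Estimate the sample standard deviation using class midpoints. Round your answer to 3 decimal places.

35.759

Midpoints: 162.5, 187.5, 212.5, 237.5, 262.5
n = 58, Σfm = 12675, mean = 218.5345
Σfm² = 2842812.5
Σf(m − x̄)² = Σfm² − (Σfm)²/n = 2842812.5 − 12675²/58 = 72887.9310
Sample variance = 72887.9310 / 57 = 1278.7356
Standard deviation = √1278.7356 = 35.7594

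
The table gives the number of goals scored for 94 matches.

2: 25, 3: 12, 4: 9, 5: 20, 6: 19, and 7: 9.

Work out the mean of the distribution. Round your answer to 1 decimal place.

4.2

Values: 2, 3, 4, 5, 6, 7
Σfx = 25×2 + 12×3 + 9×4 + 20×5 + 19×6 + 9×7 = 399
n = Σf = 94
Mean = 399 / 94 = 4.2447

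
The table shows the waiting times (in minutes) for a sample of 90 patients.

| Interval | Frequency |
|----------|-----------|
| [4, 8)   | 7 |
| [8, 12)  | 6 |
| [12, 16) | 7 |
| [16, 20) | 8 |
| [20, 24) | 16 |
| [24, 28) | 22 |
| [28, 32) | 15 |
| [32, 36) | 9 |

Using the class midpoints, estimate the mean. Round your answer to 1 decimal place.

22.5

Midpoints: 6, 10, 14, 18, 22, 26, 30, 34
Σfm = 7×6 + 6×10 + 7×14 + 8×18 + 16×22 + 22×26 + 15×30 + 9×34 = 2024
n = Σf = 90
Mean = 2024 / 90 = 22.4889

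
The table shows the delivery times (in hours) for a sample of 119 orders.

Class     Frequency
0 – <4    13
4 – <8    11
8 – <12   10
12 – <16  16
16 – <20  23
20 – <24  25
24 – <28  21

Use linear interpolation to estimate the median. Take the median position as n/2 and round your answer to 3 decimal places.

Cumulative frequencies: 13, 24, 34, 50, 73, 98, 119
n = 119; position = n/2 = 59.5.
This falls in the class 16 – <20: L = 16, F = 50, f = 23, h = 4.
Median ≈ 16 + ((59.5 − 50) / 23) × 4 = 17.6522

17.652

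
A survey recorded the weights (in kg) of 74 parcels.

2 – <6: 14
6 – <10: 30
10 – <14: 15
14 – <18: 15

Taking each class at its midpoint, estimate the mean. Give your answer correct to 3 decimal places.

Midpoints: 4, 8, 12, 16
Σfm = 14×4 + 30×8 + 15×12 + 15×16 = 716
n = Σf = 74
Mean = 716 / 74 = 9.6757

9.676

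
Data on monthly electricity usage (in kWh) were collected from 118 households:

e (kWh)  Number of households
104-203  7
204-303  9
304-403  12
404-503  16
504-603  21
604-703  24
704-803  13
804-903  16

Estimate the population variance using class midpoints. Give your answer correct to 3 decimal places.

Midpoints: 153.5, 253.5, 353.5, 453.5, 553.5, 653.5, 753.5, 853.5
n = 118, Σfm = 65613, mean = 556.0424
Σfm² = 41252845.5
Σf(m − x̄)² = Σfm² − (Σfm)²/n = 41252845.5 − 65613²/118 = 4769237.2881
Population variance = 4769237.2881 / 118 = 40417.2652

40417.265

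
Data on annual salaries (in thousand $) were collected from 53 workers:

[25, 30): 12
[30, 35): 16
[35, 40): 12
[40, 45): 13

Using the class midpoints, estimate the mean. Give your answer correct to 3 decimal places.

Midpoints: 27.5, 32.5, 37.5, 42.5
Σfm = 12×27.5 + 16×32.5 + 12×37.5 + 13×42.5 = 1852.5
n = Σf = 53
Mean = 1852.5 / 53 = 34.9528

34.953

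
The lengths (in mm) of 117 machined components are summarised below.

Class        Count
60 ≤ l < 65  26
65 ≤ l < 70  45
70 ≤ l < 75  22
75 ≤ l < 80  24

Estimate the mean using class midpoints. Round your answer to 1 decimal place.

69.4

Midpoints: 62.5, 67.5, 72.5, 77.5
Σfm = 26×62.5 + 45×67.5 + 22×72.5 + 24×77.5 = 8117.5
n = Σf = 117
Mean = 8117.5 / 117 = 69.3803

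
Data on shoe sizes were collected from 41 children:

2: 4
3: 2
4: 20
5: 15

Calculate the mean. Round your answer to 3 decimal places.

4.122

Values: 2, 3, 4, 5
Σfx = 4×2 + 2×3 + 20×4 + 15×5 = 169
n = Σf = 41
Mean = 169 / 41 = 4.1220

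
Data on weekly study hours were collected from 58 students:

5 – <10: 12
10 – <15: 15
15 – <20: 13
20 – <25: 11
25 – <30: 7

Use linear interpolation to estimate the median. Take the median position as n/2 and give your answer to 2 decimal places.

15.77

Cumulative frequencies: 12, 27, 40, 51, 58
n = 58; position = n/2 = 29.
This falls in the class 15 – <20: L = 15, F = 27, f = 13, h = 5.
Median ≈ 15 + ((29 − 27) / 13) × 5 = 15.7692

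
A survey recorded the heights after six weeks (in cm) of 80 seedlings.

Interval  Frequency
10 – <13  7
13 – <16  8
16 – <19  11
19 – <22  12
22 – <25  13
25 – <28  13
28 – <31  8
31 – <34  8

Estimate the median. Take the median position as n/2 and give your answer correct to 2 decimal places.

22.46

Cumulative frequencies: 7, 15, 26, 38, 51, 64, 72, 80
n = 80; position = n/2 = 40.
This falls in the class 22 – <25: L = 22, F = 38, f = 13, h = 3.
Median ≈ 22 + ((40 − 38) / 13) × 3 = 22.4615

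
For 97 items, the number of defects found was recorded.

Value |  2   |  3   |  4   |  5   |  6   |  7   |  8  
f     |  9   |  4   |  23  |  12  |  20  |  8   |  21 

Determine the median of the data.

Cumulative frequencies: 9, 13, 36, 48, 68, 76, 97
n = 97, so the median is the value in position (n+1)/2 = 49.
Position 49 falls at value 6.

6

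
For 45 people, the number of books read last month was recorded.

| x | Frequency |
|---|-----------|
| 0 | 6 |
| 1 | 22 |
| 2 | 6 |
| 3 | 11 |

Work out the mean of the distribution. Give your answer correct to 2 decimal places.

Values: 0, 1, 2, 3
Σfx = 6×0 + 22×1 + 6×2 + 11×3 = 67
n = Σf = 45
Mean = 67 / 45 = 1.4889

1.49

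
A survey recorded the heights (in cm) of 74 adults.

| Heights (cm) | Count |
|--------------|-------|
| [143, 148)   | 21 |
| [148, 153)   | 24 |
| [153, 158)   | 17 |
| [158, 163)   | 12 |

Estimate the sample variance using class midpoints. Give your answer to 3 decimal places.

27.601

Midpoints: 145.5, 150.5, 155.5, 160.5
n = 74, Σfm = 11237, mean = 151.8514
Σfm² = 1708368.5
Σf(m − x̄)² = Σfm² − (Σfm)²/n = 1708368.5 − 11237²/74 = 2014.8649
Sample variance = 2014.8649 / 73 = 27.6009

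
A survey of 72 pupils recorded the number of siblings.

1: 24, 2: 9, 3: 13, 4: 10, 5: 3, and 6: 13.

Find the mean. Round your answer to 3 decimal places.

2.972

Values: 1, 2, 3, 4, 5, 6
Σfx = 24×1 + 9×2 + 13×3 + 10×4 + 3×5 + 13×6 = 214
n = Σf = 72
Mean = 214 / 72 = 2.9722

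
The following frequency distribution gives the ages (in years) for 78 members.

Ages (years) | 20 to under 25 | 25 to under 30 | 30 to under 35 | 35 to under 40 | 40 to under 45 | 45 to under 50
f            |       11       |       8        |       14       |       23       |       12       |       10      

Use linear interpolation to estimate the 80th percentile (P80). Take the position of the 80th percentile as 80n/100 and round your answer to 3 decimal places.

42.667

Cumulative frequencies: 11, 19, 33, 56, 68, 78
n = 78; position = 80n/100 = 62.4.
This falls in the class 40 to under 45: L = 40, F = 56, f = 12, h = 5.
80th percentile ≈ 40 + ((62.4 − 56) / 12) × 5 = 42.6667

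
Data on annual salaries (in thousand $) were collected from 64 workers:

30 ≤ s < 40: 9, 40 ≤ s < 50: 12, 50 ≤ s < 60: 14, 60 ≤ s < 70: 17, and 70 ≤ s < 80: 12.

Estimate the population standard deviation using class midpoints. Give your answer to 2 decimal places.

13.18

Midpoints: 35, 45, 55, 65, 75
n = 64, Σfm = 3630, mean = 56.7188
Σfm² = 217000
Σf(m − x̄)² = Σfm² − (Σfm)²/n = 217000 − 3630²/64 = 11110.9375
Population variance = 11110.9375 / 64 = 173.6084
Standard deviation = √173.6084 = 13.1761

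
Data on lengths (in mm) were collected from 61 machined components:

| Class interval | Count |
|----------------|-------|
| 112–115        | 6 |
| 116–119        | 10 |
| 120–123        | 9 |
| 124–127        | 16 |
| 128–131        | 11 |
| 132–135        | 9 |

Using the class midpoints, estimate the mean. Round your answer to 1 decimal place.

Midpoints: 113.5, 117.5, 121.5, 125.5, 129.5, 133.5
Σfm = 6×113.5 + 10×117.5 + 9×121.5 + 16×125.5 + 11×129.5 + 9×133.5 = 7583.5
n = Σf = 61
Mean = 7583.5 / 61 = 124.3197

124.3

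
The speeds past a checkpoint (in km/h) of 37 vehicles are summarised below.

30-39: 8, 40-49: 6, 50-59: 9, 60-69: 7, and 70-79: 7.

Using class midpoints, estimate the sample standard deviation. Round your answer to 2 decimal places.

14.24

Midpoints: 34.5, 44.5, 54.5, 64.5, 74.5
n = 37, Σfm = 2006.5, mean = 54.2297
Σfm² = 116109.25
Σf(m − x̄)² = Σfm² − (Σfm)²/n = 116109.25 − 2006.5²/37 = 7297.2973
Sample variance = 7297.2973 / 36 = 202.7027
Standard deviation = √202.7027 = 14.2374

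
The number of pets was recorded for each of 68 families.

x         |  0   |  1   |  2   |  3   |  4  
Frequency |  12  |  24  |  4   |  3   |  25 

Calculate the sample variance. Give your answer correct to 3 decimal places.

Values: 0, 1, 2, 3, 4
n = 68, Σfx = 141, mean = 2.0735
Σfx² = 467
Σf(x − x̄)² = Σfx² − (Σfx)²/n = 467 − 141²/68 = 174.6324
Sample variance = 174.6324 / 67 = 2.6065

2.606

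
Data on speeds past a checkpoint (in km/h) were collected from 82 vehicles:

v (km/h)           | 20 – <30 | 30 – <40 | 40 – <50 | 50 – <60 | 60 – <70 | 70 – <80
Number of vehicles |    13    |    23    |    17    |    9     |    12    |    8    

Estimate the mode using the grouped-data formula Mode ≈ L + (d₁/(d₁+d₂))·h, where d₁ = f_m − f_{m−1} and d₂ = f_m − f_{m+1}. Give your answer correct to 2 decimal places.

36.25

Modal class: 30 – <40 (highest frequency 23).
d₁ = 23 − 13 = 10, d₂ = 23 − 17 = 6
Mode ≈ 30 + (10/(10+6)) × 10 = 30 + 6.2500 = 36.2500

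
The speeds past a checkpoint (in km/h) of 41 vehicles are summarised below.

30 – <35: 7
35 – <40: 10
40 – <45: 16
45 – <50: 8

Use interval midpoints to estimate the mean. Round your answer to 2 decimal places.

Midpoints: 32.5, 37.5, 42.5, 47.5
Σfm = 7×32.5 + 10×37.5 + 16×42.5 + 8×47.5 = 1662.5
n = Σf = 41
Mean = 1662.5 / 41 = 40.5488

40.55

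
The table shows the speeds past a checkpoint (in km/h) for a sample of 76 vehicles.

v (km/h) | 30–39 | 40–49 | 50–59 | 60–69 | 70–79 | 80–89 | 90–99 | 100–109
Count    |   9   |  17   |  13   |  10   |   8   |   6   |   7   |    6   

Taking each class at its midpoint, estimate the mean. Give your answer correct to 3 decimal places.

63.316

Midpoints: 34.5, 44.5, 54.5, 64.5, 74.5, 84.5, 94.5, 104.5
Σfm = 9×34.5 + 17×44.5 + 13×54.5 + 10×64.5 + 8×74.5 + 6×84.5 + 7×94.5 + 6×104.5 = 4812
n = Σf = 76
Mean = 4812 / 76 = 63.3158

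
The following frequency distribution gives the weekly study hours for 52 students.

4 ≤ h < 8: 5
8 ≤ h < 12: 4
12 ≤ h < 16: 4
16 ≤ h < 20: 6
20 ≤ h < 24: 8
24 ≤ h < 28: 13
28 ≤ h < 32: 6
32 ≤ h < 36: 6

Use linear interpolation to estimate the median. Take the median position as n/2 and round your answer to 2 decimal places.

Cumulative frequencies: 5, 9, 13, 19, 27, 40, 46, 52
n = 52; position = n/2 = 26.
This falls in the class 20 ≤ h < 24: L = 20, F = 19, f = 8, h = 4.
Median ≈ 20 + ((26 − 19) / 8) × 4 = 23.5000

23.50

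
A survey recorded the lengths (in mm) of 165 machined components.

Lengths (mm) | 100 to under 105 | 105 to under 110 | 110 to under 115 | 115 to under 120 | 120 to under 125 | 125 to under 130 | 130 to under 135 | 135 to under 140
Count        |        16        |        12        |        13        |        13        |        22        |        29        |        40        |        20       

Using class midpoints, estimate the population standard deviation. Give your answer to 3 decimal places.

10.958

Midpoints: 102.5, 107.5, 112.5, 117.5, 122.5, 127.5, 132.5, 137.5
n = 165, Σfm = 20362.5, mean = 123.4091
Σfm² = 2532731.25
Σf(m − x̄)² = Σfm² − (Σfm)²/n = 2532731.25 − 20362.5²/165 = 19813.6364
Population variance = 19813.6364 / 165 = 120.0826
Standard deviation = √120.0826 = 10.9582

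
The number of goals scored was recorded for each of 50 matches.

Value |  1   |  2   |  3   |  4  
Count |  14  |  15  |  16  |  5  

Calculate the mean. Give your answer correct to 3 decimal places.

2.240

Values: 1, 2, 3, 4
Σfx = 14×1 + 15×2 + 16×3 + 5×4 = 112
n = Σf = 50
Mean = 112 / 50 = 2.2400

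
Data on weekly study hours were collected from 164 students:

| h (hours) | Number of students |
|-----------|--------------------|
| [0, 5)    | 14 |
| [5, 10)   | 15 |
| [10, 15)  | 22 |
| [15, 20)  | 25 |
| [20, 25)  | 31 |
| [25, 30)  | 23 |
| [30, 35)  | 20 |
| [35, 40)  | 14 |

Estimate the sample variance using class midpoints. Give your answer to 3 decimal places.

Midpoints: 2.5, 7.5, 12.5, 17.5, 22.5, 27.5, 32.5, 37.5
n = 164, Σfm = 3365, mean = 20.5183
Σfm² = 85925
Σf(m − x̄)² = Σfm² − (Σfm)²/n = 85925 − 3365²/164 = 16880.9451
Sample variance = 16880.9451 / 163 = 103.5641

103.564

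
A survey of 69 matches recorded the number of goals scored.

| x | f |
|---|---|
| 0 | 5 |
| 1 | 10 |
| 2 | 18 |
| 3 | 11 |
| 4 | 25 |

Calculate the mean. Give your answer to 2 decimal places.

2.59

Values: 0, 1, 2, 3, 4
Σfx = 5×0 + 10×1 + 18×2 + 11×3 + 25×4 = 179
n = Σf = 69
Mean = 179 / 69 = 2.5942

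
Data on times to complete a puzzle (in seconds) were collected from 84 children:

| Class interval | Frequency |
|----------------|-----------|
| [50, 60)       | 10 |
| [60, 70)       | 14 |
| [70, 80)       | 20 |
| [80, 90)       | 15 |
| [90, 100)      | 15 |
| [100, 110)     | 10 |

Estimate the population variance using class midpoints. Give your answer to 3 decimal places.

236.891

Midpoints: 55, 65, 75, 85, 95, 105
n = 84, Σfm = 6710, mean = 79.8810
Σfm² = 555900
Σf(m − x̄)² = Σfm² − (Σfm)²/n = 555900 − 6710²/84 = 19898.8095
Population variance = 19898.8095 / 84 = 236.8906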